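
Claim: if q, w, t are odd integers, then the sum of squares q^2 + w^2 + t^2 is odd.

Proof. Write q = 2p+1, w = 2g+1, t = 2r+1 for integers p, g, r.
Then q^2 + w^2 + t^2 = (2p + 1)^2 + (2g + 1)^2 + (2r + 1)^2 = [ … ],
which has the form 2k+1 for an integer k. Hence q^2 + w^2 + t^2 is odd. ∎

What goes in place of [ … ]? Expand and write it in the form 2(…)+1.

(2p + 1)^2 + (2g + 1)^2 + (2r + 1)^2 = 4g^2 + 4g + 4p^2 + 4p + 4r^2 + 4r + 3
= 2(2g^2 + 2g + 2p^2 + 2p + 2r^2 + 2r + 1) + 1.
Since 2g^2 + 2g + 2p^2 + 2p + 2r^2 + 2r + 1 is an integer, the sum of squares is of the form 2k+1 for an integer k.

2(2g^2 + 2g + 2p^2 + 2p + 2r^2 + 2r + 1) + 1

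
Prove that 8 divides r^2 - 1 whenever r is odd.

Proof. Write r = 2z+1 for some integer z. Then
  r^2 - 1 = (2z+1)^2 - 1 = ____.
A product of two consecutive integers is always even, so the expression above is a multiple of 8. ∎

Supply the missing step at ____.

(2z+1)^2 - 1 = 4z^2 + 4z + 1 - 1 = 4z^2 + 4z = 4z(z+1).
Since z and z+1 are consecutive, z(z+1) is even, and 4·(even) is a multiple of 8.

4z(z + 1)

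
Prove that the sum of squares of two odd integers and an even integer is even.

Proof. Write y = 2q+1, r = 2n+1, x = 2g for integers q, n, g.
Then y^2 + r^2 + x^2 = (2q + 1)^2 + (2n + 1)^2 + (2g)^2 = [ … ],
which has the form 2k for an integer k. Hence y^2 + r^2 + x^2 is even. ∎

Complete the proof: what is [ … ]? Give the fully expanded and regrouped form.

2(2g^2 + 2n^2 + 2n + 2q^2 + 2q + 1)

Expanding: (2q + 1)^2 + (2n + 1)^2 + (2g)^2 = 4g^2 + 4n^2 + 4n + 4q^2 + 4q + 2.
Every term is even; pulling out the factor of 2 gives 2(2g^2 + 2n^2 + 2n + 2q^2 + 2q + 1).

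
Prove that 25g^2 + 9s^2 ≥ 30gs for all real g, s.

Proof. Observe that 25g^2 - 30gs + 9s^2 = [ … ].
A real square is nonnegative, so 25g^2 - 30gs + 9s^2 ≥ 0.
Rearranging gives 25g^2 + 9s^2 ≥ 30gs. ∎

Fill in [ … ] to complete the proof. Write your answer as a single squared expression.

The leading and trailing coefficients are 5^2 and 3^2, and 30 = 2·5·3, so the trinomial is (5g - 3s)^2.
Hence 25g^2 - 30gs + 9s^2 ≥ 0.

(5g - 3s)^2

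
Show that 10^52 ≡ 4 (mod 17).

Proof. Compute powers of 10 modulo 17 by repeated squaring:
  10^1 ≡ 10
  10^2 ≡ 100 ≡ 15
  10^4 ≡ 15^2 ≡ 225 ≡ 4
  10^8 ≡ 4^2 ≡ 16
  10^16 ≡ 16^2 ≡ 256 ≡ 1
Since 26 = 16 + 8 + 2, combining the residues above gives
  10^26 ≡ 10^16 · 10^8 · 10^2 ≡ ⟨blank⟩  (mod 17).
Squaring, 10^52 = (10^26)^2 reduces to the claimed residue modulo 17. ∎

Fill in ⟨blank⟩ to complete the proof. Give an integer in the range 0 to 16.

2

Multiply the listed residues: 1 · 16 · 15 = 16 → 240.
Reducing modulo 17: 240 = 14·17 + 2, so 10^26 ≡ 2.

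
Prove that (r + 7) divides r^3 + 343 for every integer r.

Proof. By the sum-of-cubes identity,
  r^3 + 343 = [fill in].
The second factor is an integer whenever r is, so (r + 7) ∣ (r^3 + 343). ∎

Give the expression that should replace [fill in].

a^3 + b^3 = (a + b)(a^2 - ab + b^2). With a = r, b = 7:
r^3 + 343 = (r + 7)(r^2 - 7r + 49).

(r + 7)(r^2 - 7r + 49)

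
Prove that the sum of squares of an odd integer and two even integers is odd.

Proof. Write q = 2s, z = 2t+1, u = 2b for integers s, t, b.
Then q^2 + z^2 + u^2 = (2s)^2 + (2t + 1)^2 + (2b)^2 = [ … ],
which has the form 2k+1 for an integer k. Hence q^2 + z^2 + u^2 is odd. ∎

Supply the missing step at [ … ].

(2s)^2 + (2t + 1)^2 + (2b)^2 = 4b^2 + 4s^2 + 4t^2 + 4t + 1
= 2(2b^2 + 2s^2 + 2t^2 + 2t) + 1.
Since 2b^2 + 2s^2 + 2t^2 + 2t is an integer, the sum of squares is of the form 2k+1 for an integer k.

2(2b^2 + 2s^2 + 2t^2 + 2t) + 1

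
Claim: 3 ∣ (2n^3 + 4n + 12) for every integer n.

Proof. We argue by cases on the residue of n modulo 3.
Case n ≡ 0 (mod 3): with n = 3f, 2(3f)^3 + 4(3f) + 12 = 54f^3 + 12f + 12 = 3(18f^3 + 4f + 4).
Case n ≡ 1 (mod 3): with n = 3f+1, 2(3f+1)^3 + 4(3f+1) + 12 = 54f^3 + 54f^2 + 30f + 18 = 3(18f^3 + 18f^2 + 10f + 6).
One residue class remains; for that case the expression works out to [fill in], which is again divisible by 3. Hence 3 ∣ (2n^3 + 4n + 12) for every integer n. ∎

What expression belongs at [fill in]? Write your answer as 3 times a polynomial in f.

3(18f^3 + 36f^2 + 28f + 12)

Only n ≡ 2 (mod 3) is unaccounted for. Put n = 3f+2:
2(3f+2)^3 + 4(3f+2) + 12 expands to 54f^3 + 108f^2 + 84f + 36,
and factoring out 3 leaves 3(18f^3 + 36f^2 + 28f + 12).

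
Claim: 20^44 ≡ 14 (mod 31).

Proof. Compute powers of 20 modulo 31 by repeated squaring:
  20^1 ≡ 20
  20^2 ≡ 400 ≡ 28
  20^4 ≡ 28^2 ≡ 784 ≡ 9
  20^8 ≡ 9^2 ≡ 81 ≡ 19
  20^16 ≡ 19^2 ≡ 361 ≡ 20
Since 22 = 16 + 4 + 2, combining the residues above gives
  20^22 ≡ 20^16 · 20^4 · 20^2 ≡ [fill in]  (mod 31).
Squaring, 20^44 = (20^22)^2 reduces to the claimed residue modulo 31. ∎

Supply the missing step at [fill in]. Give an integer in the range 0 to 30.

20^16 · 20^4 · 20^2 ≡ 20 · 9 · 28 = 5040.
5040 mod 31 = 18, so 20^22 ≡ 18 (mod 31).

18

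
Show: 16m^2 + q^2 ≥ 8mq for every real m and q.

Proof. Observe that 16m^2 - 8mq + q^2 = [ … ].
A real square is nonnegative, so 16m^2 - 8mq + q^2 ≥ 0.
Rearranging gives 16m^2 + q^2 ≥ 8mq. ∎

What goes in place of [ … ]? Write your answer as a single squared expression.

(4m - q)^2

16m^2 - 8mq + q^2 is a perfect-square trinomial: the outer terms are (4m)^2 and (q)^2, and the cross term is -2·4m·q.
So 16m^2 - 8mq + q^2 = (4m - q)^2 ≥ 0.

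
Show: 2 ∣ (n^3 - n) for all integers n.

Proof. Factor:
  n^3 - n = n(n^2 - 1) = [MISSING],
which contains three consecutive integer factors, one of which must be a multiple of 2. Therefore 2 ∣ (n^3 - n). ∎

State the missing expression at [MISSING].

n(n^2 - 1) = n(n - 1)(n + 1) = (n - 1)n(n + 1).
These three factors are consecutive integers, so their product is divisible by 2.

(n - 1)n(n + 1)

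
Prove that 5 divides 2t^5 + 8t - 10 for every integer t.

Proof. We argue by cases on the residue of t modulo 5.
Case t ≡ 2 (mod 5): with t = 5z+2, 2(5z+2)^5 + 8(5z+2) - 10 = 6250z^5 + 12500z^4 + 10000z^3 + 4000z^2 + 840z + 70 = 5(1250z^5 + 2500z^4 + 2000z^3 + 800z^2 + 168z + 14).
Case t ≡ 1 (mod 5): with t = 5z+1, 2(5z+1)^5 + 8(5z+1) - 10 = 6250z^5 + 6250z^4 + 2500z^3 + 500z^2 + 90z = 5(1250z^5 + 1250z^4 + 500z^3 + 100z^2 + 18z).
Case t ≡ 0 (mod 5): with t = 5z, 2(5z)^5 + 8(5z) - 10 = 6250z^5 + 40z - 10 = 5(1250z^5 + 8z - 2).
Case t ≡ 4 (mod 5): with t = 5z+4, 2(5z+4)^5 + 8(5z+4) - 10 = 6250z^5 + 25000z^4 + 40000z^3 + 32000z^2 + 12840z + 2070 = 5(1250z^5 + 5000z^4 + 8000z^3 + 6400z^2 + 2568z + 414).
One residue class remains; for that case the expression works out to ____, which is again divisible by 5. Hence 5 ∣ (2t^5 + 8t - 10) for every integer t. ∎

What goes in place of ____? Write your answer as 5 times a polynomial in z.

5(1250z^5 + 3750z^4 + 4500z^3 + 2700z^2 + 818z + 100)

Only t ≡ 3 (mod 5) is unaccounted for. Put t = 5z+3:
2(5z+3)^5 + 8(5z+3) - 10 expands to 6250z^5 + 18750z^4 + 22500z^3 + 13500z^2 + 4090z + 500,
and factoring out 5 leaves 5(1250z^5 + 3750z^4 + 4500z^3 + 2700z^2 + 818z + 100).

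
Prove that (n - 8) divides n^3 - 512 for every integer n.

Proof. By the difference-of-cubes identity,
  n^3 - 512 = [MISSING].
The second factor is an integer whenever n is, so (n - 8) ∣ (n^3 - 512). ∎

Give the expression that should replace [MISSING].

a^3 - b^3 = (a - b)(a^2 + ab + b^2). With a = n, b = 8:
n^3 - 512 = (n - 8)(n^2 + 8n + 64).

(n - 8)(n^2 + 8n + 64)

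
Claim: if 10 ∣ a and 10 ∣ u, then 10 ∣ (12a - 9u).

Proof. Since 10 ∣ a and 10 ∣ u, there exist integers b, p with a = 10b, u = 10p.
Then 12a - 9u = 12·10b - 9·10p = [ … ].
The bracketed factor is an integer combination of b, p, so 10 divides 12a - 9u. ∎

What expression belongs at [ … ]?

10(12b - 9p)

Pull the common 10 out of every term: 12·10b - 9·10p = 10(12b - 9p).
12b - 9p is an integer, which exhibits the divisibility.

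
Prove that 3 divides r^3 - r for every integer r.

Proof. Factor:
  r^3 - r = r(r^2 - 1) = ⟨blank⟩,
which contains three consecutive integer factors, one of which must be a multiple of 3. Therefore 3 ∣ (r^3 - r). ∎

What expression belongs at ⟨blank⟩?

(r - 1)r(r + 1)

r(r^2 - 1) = r(r - 1)(r + 1) = (r - 1)r(r + 1).
These three factors are consecutive integers, so their product is divisible by 3.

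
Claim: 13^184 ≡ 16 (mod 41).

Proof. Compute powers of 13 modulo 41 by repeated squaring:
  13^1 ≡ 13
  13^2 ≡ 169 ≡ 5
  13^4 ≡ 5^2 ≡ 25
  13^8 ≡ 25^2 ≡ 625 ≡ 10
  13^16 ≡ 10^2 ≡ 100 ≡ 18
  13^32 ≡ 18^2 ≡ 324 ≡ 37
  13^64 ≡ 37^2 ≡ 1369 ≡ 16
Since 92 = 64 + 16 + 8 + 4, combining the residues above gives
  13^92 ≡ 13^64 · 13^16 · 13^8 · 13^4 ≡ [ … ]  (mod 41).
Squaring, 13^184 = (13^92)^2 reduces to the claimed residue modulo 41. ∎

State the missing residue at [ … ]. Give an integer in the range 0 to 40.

13^64 · 13^16 · 13^8 · 13^4 ≡ 16 · 18 · 10 · 25 = 72000.
72000 mod 41 = 4, so 13^92 ≡ 4 (mod 41).

4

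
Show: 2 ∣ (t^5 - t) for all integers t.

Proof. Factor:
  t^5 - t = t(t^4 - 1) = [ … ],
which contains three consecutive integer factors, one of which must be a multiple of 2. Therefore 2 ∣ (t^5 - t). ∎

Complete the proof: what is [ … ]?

(t - 1)t(t + 1)(t^2 + 1)

t^4 - 1 = (t^2 - 1)(t^2 + 1), and t^2 - 1 = (t-1)(t+1).
So t(t^4 - 1) = (t - 1)t(t + 1)(t^2 + 1).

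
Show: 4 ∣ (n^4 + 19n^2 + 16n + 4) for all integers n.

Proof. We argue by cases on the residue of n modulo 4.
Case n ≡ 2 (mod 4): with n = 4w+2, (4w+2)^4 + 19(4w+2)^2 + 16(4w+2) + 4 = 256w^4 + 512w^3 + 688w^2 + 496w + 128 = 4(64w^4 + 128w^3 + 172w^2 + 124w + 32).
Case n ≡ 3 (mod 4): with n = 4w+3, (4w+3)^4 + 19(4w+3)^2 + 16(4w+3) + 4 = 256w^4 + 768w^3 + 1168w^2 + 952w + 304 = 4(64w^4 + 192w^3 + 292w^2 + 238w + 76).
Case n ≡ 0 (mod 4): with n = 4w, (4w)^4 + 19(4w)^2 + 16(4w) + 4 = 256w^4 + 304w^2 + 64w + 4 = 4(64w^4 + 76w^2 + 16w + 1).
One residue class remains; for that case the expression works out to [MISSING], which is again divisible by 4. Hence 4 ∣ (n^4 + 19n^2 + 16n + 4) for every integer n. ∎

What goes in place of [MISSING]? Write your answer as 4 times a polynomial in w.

Only n ≡ 1 (mod 4) is unaccounted for. Put n = 4w+1:
(4w+1)^4 + 19(4w+1)^2 + 16(4w+1) + 4 expands to 256w^4 + 256w^3 + 400w^2 + 232w + 40,
and factoring out 4 leaves 4(64w^4 + 64w^3 + 100w^2 + 58w + 10).

4(64w^4 + 64w^3 + 100w^2 + 58w + 10)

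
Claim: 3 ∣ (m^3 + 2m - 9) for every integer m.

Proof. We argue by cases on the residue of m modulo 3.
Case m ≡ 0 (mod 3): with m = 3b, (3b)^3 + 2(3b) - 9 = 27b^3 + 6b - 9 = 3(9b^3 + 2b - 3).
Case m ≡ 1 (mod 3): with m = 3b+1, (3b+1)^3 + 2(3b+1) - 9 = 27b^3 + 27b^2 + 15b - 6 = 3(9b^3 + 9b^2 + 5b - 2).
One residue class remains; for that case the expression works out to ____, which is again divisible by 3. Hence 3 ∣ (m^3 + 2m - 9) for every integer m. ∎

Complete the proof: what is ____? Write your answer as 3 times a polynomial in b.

3(9b^3 + 18b^2 + 14b + 1)

Only m ≡ 2 (mod 3) is unaccounted for. Put m = 3b+2:
(3b+2)^3 + 2(3b+2) - 9 expands to 27b^3 + 54b^2 + 42b + 3,
and factoring out 3 leaves 3(9b^3 + 18b^2 + 14b + 1).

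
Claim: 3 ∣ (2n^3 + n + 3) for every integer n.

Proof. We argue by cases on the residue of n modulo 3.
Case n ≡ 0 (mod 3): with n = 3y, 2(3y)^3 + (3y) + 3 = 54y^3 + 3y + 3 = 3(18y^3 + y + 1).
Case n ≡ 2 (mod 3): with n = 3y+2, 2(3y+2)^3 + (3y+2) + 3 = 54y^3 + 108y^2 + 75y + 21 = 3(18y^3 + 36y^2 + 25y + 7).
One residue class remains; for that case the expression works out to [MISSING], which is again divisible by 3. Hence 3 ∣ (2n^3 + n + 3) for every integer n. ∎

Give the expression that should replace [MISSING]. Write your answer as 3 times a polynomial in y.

3(18y^3 + 18y^2 + 7y + 2)

The residues treated are {0, 2}, so the missing case is n ≡ 1 (mod 3); write n = 3y+1.
Then 2(3y+1)^3 + (3y+1) + 3 = 54y^3 + 54y^2 + 21y + 6 = 3(18y^3 + 18y^2 + 7y + 2).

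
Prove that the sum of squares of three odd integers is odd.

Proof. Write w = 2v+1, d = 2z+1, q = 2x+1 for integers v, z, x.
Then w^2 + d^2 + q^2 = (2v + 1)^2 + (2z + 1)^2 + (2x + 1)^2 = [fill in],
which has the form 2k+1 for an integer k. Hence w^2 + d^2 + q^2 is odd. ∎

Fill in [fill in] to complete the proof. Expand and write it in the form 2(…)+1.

(2v + 1)^2 + (2z + 1)^2 + (2x + 1)^2 = 4v^2 + 4v + 4x^2 + 4x + 4z^2 + 4z + 3
= 2(2v^2 + 2v + 2x^2 + 2x + 2z^2 + 2z + 1) + 1.
Since 2v^2 + 2v + 2x^2 + 2x + 2z^2 + 2z + 1 is an integer, the sum of squares is of the form 2k+1 for an integer k.

2(2v^2 + 2v + 2x^2 + 2x + 2z^2 + 2z + 1) + 1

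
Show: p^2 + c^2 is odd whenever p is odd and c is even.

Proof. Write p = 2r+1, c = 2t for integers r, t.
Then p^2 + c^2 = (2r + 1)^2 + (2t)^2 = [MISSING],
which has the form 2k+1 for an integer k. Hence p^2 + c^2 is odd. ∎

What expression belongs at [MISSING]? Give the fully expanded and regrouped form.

2(2r^2 + 2r + 2t^2) + 1

(2r + 1)^2 + (2t)^2 = 4r^2 + 4r + 4t^2 + 1
= 2(2r^2 + 2r + 2t^2) + 1.
Since 2r^2 + 2r + 2t^2 is an integer, the sum of squares is of the form 2k+1 for an integer k.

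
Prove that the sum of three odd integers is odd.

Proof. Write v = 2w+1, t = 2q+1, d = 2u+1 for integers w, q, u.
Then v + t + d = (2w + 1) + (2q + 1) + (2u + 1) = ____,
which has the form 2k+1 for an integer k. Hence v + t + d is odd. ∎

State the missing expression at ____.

2(q + u + w + 1) + 1

(2w + 1) + (2q + 1) + (2u + 1) = 2q + 2u + 2w + 3
= 2(q + u + w + 1) + 1.
Since q + u + w + 1 is an integer, the sum is of the form 2k+1 for an integer k.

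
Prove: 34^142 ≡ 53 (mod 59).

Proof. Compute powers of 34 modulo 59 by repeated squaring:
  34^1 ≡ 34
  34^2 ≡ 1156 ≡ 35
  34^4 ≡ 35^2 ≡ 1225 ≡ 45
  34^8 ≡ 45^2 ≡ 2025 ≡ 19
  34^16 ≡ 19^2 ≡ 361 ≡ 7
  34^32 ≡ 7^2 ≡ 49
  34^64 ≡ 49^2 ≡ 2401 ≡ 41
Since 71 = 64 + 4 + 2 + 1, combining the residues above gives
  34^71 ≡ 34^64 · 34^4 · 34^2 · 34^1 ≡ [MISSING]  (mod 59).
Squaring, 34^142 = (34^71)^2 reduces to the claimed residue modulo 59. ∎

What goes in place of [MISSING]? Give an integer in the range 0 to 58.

34^64 · 34^4 · 34^2 · 34^1 ≡ 41 · 45 · 35 · 34 = 2195550.
2195550 mod 59 = 42, so 34^71 ≡ 42 (mod 59).

42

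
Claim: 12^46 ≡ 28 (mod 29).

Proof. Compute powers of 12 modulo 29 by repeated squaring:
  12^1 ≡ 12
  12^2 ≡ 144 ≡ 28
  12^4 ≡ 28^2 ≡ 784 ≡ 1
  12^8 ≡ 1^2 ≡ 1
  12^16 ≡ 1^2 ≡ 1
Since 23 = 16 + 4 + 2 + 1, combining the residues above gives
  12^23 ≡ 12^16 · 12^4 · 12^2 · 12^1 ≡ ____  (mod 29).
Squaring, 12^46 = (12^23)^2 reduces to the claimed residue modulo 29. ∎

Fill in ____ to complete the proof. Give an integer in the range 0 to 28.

17

Multiply the listed residues: 1 · 1 · 28 · 12 = 1 → 28 → 336.
Reducing modulo 29: 336 = 11·29 + 17, so 12^23 ≡ 17.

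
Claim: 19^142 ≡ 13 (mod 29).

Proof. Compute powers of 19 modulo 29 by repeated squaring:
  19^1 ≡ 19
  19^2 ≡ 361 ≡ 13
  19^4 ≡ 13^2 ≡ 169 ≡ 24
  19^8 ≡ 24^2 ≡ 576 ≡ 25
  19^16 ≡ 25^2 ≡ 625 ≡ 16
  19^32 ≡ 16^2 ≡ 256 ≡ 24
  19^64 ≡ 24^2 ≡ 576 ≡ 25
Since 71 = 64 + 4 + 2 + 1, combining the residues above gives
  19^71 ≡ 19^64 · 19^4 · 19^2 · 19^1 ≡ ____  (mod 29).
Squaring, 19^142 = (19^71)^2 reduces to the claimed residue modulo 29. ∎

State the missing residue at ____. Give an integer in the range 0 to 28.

10

Multiply the listed residues: 25 · 24 · 13 · 19 = 600 → 7800 → 148200.
Reducing modulo 29: 148200 = 5110·29 + 10, so 19^71 ≡ 10.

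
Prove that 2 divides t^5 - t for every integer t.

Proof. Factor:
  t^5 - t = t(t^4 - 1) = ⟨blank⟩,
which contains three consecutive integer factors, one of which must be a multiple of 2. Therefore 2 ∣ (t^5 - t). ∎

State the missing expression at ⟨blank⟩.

(t - 1)t(t + 1)(t^2 + 1)

t^4 - 1 = (t^2 - 1)(t^2 + 1), and t^2 - 1 = (t-1)(t+1).
So t(t^4 - 1) = (t - 1)t(t + 1)(t^2 + 1).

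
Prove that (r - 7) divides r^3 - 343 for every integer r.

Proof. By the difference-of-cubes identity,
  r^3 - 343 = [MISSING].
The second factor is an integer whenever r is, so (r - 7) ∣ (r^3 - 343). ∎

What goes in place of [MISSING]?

Polynomial division of r^3 - 343 by r - 7 leaves remainder 0 and quotient r^2 + 7r + 49.
Hence r^3 - 343 = (r - 7)(r^2 + 7r + 49).

(r - 7)(r^2 + 7r + 49)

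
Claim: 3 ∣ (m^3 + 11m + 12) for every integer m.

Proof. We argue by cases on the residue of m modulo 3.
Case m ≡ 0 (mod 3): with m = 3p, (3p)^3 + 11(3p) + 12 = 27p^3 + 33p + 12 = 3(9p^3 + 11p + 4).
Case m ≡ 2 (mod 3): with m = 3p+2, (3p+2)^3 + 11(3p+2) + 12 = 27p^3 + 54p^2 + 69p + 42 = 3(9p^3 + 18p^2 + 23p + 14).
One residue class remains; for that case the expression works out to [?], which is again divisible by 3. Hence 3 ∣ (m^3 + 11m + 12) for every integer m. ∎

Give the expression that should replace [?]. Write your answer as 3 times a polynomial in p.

3(9p^3 + 9p^2 + 14p + 8)

The residues treated are {0, 2}, so the missing case is m ≡ 1 (mod 3); write m = 3p+1.
Then (3p+1)^3 + 11(3p+1) + 12 = 27p^3 + 27p^2 + 42p + 24 = 3(9p^3 + 9p^2 + 14p + 8).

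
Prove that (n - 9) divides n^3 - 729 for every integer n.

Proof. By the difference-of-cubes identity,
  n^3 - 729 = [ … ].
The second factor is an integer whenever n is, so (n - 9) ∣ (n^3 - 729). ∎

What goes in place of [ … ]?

(n - 9)(n^2 + 9n + 81)

a^3 - b^3 = (a - b)(a^2 + ab + b^2). With a = n, b = 9:
n^3 - 729 = (n - 9)(n^2 + 9n + 81).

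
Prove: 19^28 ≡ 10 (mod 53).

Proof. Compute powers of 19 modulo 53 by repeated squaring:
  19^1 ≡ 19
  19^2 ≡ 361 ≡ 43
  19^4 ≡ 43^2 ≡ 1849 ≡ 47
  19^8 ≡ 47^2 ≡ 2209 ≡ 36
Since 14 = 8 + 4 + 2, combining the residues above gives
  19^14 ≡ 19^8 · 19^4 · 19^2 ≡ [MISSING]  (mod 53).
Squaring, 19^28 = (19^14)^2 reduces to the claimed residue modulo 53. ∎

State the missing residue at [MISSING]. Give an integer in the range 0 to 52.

Multiply the listed residues: 36 · 47 · 43 = 1692 → 72756.
Reducing modulo 53: 72756 = 1372·53 + 40, so 19^14 ≡ 40.

40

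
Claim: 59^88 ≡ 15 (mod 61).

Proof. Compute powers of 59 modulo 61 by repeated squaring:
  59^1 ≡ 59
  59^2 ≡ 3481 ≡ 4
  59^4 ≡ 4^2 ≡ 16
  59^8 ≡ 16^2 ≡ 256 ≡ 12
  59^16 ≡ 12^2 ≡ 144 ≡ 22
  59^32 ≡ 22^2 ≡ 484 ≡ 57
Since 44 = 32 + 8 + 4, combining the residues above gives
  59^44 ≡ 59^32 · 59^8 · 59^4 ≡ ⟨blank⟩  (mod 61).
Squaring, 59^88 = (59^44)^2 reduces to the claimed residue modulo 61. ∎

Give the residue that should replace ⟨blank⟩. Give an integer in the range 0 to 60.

59^32 · 59^8 · 59^4 ≡ 57 · 12 · 16 = 10944.
10944 mod 61 = 25, so 59^44 ≡ 25 (mod 61).

25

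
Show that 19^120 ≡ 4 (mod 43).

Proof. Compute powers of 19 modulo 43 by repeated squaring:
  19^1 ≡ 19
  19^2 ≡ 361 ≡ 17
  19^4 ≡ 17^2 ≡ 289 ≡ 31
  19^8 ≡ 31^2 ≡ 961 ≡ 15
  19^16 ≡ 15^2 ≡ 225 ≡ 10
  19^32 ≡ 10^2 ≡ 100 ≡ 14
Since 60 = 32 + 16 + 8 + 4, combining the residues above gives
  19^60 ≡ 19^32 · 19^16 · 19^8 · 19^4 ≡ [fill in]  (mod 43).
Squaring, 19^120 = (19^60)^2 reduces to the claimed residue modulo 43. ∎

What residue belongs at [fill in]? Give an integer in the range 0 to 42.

19^32 · 19^16 · 19^8 · 19^4 ≡ 14 · 10 · 15 · 31 = 65100.
65100 mod 43 = 41, so 19^60 ≡ 41 (mod 43).

41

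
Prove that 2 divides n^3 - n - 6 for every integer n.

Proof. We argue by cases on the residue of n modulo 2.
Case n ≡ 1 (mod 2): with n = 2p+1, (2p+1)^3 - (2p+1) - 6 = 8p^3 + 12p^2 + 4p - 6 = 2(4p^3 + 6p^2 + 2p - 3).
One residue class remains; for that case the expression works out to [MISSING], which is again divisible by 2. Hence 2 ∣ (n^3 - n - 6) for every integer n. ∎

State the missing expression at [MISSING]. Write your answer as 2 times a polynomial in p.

The residues treated are {1}, so the missing case is n ≡ 0 (mod 2); write n = 2p.
Then (2p)^3 - (2p) - 6 = 8p^3 - 2p - 6 = 2(4p^3 - p - 3).

2(4p^3 - p - 3)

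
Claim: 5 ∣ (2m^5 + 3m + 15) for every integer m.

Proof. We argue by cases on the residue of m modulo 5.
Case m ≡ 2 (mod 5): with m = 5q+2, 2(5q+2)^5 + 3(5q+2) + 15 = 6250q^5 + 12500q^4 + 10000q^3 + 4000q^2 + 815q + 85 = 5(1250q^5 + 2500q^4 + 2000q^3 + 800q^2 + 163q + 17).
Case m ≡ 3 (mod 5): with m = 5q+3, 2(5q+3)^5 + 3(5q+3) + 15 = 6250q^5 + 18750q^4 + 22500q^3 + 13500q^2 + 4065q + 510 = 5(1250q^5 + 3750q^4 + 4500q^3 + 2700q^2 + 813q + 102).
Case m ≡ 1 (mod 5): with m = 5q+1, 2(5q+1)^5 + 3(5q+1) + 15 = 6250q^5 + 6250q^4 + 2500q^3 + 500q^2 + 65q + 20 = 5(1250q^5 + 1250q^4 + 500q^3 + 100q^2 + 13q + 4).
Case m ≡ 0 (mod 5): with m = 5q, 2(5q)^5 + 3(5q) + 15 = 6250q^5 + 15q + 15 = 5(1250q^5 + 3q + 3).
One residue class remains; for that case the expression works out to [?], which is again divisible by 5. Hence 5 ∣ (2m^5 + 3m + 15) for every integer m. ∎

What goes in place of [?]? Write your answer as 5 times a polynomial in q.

Only m ≡ 4 (mod 5) is unaccounted for. Put m = 5q+4:
2(5q+4)^5 + 3(5q+4) + 15 expands to 6250q^5 + 25000q^4 + 40000q^3 + 32000q^2 + 12815q + 2075,
and factoring out 5 leaves 5(1250q^5 + 5000q^4 + 8000q^3 + 6400q^2 + 2563q + 415).

5(1250q^5 + 5000q^4 + 8000q^3 + 6400q^2 + 2563q + 415)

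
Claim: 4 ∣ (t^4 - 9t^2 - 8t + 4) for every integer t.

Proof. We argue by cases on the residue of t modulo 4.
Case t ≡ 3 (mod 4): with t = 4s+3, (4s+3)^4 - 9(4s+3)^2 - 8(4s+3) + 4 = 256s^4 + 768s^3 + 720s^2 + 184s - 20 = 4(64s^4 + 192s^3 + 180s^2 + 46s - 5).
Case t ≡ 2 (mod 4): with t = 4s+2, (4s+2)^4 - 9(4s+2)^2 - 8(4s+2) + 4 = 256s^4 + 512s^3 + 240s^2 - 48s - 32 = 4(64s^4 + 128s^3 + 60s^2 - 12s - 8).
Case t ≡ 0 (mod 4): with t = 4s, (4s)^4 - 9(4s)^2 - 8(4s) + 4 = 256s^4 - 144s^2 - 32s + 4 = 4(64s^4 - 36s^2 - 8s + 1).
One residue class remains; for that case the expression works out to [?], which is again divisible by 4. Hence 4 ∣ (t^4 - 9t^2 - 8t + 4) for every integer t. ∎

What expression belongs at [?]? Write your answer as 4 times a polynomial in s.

Only t ≡ 1 (mod 4) is unaccounted for. Put t = 4s+1:
(4s+1)^4 - 9(4s+1)^2 - 8(4s+1) + 4 expands to 256s^4 + 256s^3 - 48s^2 - 88s - 12,
and factoring out 4 leaves 4(64s^4 + 64s^3 - 12s^2 - 22s - 3).

4(64s^4 + 64s^3 - 12s^2 - 22s - 3)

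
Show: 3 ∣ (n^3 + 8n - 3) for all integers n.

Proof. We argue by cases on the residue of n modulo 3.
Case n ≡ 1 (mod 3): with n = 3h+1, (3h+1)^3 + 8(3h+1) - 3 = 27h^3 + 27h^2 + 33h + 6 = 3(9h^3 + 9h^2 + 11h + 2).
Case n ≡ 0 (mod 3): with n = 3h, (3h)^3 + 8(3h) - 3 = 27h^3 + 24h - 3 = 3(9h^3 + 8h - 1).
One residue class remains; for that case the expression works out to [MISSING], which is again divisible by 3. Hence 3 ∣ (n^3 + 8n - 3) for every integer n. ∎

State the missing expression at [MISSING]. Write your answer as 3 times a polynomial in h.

3(9h^3 + 18h^2 + 20h + 7)

The residues treated are {1, 0}, so the missing case is n ≡ 2 (mod 3); write n = 3h+2.
Then (3h+2)^3 + 8(3h+2) - 3 = 27h^3 + 54h^2 + 60h + 21 = 3(9h^3 + 18h^2 + 20h + 7).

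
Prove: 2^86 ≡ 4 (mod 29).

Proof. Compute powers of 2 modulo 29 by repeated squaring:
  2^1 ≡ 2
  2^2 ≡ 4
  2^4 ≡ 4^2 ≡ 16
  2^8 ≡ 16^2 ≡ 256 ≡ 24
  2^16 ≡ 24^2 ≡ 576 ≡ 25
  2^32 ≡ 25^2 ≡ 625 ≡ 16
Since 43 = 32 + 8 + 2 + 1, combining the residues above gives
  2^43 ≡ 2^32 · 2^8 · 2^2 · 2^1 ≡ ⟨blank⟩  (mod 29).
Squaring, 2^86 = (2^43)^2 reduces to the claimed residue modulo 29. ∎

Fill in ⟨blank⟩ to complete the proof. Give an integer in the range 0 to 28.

27

Multiply the listed residues: 16 · 24 · 4 · 2 = 384 → 1536 → 3072.
Reducing modulo 29: 3072 = 105·29 + 27, so 2^43 ≡ 27.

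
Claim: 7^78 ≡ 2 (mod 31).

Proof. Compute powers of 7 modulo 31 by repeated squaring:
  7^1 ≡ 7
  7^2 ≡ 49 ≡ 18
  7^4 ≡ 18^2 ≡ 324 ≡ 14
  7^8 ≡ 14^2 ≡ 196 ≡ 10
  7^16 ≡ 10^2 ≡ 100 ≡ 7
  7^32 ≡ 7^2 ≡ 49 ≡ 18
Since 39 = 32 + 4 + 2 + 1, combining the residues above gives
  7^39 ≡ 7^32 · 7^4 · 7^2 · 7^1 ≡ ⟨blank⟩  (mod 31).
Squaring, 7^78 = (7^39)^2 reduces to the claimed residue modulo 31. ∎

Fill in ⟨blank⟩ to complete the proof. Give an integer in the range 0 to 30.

Multiply the listed residues: 18 · 14 · 18 · 7 = 252 → 4536 → 31752.
Reducing modulo 31: 31752 = 1024·31 + 8, so 7^39 ≡ 8.

8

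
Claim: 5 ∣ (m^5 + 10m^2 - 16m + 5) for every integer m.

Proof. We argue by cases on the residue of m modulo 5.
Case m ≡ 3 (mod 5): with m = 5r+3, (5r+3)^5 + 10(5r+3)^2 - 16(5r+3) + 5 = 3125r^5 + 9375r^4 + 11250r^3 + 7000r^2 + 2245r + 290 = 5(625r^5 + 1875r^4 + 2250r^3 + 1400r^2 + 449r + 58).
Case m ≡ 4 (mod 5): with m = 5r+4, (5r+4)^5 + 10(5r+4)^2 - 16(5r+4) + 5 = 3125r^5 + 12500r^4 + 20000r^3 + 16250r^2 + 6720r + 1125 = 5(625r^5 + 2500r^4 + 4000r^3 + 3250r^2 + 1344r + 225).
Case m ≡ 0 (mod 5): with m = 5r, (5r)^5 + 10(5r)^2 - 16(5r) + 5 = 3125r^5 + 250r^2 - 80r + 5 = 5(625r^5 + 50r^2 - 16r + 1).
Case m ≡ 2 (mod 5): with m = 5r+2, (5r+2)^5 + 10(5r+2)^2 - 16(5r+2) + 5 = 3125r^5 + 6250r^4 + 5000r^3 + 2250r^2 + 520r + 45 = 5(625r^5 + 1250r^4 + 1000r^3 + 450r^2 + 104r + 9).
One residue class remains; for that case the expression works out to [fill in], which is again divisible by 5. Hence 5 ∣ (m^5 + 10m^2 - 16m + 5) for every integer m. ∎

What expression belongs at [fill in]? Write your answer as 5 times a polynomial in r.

Only m ≡ 1 (mod 5) is unaccounted for. Put m = 5r+1:
(5r+1)^5 + 10(5r+1)^2 - 16(5r+1) + 5 expands to 3125r^5 + 3125r^4 + 1250r^3 + 500r^2 + 45r,
and factoring out 5 leaves 5(625r^5 + 625r^4 + 250r^3 + 100r^2 + 9r).

5(625r^5 + 625r^4 + 250r^3 + 100r^2 + 9r)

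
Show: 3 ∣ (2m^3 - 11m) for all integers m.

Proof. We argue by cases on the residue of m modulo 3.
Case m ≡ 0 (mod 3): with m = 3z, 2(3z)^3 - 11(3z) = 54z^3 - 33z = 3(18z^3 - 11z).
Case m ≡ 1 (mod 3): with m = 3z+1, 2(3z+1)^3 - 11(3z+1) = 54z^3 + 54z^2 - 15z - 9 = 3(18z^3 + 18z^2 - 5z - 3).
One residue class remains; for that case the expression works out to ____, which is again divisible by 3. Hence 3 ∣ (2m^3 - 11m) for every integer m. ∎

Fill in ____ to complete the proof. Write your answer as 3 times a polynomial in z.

3(18z^3 + 36z^2 + 13z - 2)

Only m ≡ 2 (mod 3) is unaccounted for. Put m = 3z+2:
2(3z+2)^3 - 11(3z+2) expands to 54z^3 + 108z^2 + 39z - 6,
and factoring out 3 leaves 3(18z^3 + 36z^2 + 13z - 2).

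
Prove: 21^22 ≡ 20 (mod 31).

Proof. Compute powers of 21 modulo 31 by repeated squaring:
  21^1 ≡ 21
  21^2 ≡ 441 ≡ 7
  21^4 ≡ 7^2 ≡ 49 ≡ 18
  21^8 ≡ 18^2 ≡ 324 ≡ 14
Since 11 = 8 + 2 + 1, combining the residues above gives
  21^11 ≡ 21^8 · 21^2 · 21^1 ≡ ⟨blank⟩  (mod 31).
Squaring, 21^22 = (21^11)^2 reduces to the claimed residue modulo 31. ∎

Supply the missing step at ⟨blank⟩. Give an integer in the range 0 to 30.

12

Multiply the listed residues: 14 · 7 · 21 = 98 → 2058.
Reducing modulo 31: 2058 = 66·31 + 12, so 21^11 ≡ 12.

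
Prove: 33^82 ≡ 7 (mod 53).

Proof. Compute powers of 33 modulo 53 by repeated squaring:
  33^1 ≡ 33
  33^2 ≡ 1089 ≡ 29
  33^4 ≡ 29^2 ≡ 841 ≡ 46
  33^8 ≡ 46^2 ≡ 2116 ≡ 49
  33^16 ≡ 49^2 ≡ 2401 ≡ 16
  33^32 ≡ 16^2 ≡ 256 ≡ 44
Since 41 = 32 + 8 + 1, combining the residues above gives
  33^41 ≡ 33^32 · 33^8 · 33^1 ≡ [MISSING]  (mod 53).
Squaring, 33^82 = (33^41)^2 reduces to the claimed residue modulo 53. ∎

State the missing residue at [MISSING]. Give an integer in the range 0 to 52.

22

Multiply the listed residues: 44 · 49 · 33 = 2156 → 71148.
Reducing modulo 53: 71148 = 1342·53 + 22, so 33^41 ≡ 22.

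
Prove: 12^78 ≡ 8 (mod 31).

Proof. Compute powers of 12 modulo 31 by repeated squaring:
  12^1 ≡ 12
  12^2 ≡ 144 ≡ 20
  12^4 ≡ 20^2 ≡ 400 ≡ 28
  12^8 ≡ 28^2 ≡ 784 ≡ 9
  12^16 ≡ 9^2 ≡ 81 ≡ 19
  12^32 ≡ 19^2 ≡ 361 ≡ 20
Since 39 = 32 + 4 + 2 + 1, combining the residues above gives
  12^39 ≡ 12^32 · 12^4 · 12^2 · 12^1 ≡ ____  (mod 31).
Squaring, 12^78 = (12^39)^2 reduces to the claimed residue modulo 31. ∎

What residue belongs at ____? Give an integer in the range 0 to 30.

12^32 · 12^4 · 12^2 · 12^1 ≡ 20 · 28 · 20 · 12 = 134400.
134400 mod 31 = 15, so 12^39 ≡ 15 (mod 31).

15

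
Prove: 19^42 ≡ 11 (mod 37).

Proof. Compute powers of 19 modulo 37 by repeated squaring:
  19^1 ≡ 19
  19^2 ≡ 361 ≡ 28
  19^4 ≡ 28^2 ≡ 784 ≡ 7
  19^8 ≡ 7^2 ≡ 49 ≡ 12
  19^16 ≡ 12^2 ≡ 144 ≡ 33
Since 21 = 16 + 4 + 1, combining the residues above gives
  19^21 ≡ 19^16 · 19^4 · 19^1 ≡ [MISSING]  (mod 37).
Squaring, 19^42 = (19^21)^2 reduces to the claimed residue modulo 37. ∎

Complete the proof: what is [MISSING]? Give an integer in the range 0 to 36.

Multiply the listed residues: 33 · 7 · 19 = 231 → 4389.
Reducing modulo 37: 4389 = 118·37 + 23, so 19^21 ≡ 23.

23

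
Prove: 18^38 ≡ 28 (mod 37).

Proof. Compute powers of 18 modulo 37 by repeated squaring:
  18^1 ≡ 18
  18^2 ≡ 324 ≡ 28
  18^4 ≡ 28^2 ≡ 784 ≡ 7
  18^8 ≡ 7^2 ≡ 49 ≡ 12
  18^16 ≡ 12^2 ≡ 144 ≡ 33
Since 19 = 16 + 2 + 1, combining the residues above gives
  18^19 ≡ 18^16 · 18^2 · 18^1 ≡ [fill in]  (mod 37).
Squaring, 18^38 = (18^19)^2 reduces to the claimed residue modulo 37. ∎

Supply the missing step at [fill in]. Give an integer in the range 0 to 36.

19

Multiply the listed residues: 33 · 28 · 18 = 924 → 16632.
Reducing modulo 37: 16632 = 449·37 + 19, so 18^19 ≡ 19.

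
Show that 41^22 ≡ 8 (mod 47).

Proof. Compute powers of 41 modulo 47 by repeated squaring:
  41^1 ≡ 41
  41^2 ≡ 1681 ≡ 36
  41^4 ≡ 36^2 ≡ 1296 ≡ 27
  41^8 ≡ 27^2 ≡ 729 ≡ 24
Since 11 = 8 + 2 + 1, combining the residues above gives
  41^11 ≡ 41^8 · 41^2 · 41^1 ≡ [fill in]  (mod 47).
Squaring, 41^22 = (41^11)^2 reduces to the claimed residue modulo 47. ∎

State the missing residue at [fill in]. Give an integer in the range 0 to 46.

33

41^8 · 41^2 · 41^1 ≡ 24 · 36 · 41 = 35424.
35424 mod 47 = 33, so 41^11 ≡ 33 (mod 47).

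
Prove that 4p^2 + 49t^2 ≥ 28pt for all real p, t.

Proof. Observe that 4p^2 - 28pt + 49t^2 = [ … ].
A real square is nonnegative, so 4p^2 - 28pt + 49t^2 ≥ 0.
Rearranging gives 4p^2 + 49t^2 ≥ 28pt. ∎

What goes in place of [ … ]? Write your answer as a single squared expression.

(2p - 7t)^2

The leading and trailing coefficients are 2^2 and 7^2, and 28 = 2·2·7, so the trinomial is (2p - 7t)^2.
Hence 4p^2 - 28pt + 49t^2 ≥ 0.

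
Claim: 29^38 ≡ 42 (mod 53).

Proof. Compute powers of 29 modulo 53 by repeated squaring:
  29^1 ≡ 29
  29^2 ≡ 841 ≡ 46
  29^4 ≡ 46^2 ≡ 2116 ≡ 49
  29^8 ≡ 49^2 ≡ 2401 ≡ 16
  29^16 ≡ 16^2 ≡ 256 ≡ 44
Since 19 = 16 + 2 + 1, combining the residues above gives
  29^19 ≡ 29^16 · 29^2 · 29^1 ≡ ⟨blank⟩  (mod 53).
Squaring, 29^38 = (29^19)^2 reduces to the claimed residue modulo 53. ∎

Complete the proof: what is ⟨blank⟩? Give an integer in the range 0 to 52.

Multiply the listed residues: 44 · 46 · 29 = 2024 → 58696.
Reducing modulo 53: 58696 = 1107·53 + 25, so 29^19 ≡ 25.

25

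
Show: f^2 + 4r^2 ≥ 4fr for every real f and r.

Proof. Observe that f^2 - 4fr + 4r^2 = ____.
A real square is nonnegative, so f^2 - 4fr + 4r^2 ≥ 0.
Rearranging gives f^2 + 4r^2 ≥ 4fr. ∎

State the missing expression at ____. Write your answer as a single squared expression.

The leading and trailing coefficients are 1^2 and 2^2, and 4 = 2·1·2, so the trinomial is (f - 2r)^2.
Hence f^2 - 4fr + 4r^2 ≥ 0.

(f - 2r)^2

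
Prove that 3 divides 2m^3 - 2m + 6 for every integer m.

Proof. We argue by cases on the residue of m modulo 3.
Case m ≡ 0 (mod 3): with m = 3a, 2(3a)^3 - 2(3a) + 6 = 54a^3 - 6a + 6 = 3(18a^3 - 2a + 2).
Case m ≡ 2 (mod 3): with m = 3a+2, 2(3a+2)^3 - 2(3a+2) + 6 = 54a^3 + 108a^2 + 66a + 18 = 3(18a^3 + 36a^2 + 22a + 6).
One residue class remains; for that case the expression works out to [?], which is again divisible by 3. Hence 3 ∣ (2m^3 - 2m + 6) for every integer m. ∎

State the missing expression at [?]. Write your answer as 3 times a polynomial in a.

Only m ≡ 1 (mod 3) is unaccounted for. Put m = 3a+1:
2(3a+1)^3 - 2(3a+1) + 6 expands to 54a^3 + 54a^2 + 12a + 6,
and factoring out 3 leaves 3(18a^3 + 18a^2 + 4a + 2).

3(18a^3 + 18a^2 + 4a + 2)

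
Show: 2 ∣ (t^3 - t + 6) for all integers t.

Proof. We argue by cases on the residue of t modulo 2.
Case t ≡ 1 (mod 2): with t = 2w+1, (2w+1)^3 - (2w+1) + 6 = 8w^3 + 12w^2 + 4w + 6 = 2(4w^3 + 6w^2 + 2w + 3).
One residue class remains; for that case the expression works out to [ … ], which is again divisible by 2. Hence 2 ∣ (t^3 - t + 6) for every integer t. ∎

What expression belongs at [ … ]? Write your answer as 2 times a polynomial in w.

2(4w^3 - w + 3)

Only t ≡ 0 (mod 2) is unaccounted for. Put t = 2w:
(2w)^3 - (2w) + 6 expands to 8w^3 - 2w + 6,
and factoring out 2 leaves 2(4w^3 - w + 3).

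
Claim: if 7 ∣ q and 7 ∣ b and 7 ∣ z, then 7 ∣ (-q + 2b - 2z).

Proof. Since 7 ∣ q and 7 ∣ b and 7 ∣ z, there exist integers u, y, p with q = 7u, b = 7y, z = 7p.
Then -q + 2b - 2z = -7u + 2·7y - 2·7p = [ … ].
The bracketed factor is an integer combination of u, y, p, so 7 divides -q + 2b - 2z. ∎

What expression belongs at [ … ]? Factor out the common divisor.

7(-2p - u + 2y)

Each term has a factor of 7: -7u + 2·7y - 2·7p = 7·(-2p - u + 2y).
Since -2p - u + 2y is an integer, 7 ∣ (-q + 2b - 2z).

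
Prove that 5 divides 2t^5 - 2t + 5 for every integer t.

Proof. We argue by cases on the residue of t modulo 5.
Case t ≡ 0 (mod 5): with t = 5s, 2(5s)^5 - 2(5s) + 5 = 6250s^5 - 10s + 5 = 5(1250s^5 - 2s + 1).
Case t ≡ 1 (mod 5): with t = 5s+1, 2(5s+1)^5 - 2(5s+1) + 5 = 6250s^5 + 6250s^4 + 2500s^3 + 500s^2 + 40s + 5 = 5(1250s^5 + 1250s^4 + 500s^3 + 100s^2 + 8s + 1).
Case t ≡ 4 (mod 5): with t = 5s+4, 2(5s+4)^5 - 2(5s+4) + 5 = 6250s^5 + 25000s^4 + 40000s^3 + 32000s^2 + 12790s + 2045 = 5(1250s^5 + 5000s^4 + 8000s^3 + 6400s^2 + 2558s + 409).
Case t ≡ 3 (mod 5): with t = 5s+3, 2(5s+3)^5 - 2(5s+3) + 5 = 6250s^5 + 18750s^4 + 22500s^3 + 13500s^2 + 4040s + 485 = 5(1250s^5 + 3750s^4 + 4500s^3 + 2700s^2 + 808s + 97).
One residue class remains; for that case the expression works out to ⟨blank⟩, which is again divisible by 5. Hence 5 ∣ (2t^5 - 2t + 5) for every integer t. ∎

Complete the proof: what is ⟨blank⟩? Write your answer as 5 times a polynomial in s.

The residues treated are {0, 1, 4, 3}, so the missing case is t ≡ 2 (mod 5); write t = 5s+2.
Then 2(5s+2)^5 - 2(5s+2) + 5 = 6250s^5 + 12500s^4 + 10000s^3 + 4000s^2 + 790s + 65 = 5(1250s^5 + 2500s^4 + 2000s^3 + 800s^2 + 158s + 13).

5(1250s^5 + 2500s^4 + 2000s^3 + 800s^2 + 158s + 13)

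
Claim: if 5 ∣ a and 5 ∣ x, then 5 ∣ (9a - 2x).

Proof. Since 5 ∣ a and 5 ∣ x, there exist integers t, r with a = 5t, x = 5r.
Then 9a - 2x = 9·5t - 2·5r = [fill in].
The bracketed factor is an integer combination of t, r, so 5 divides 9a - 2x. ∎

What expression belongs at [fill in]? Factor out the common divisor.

5(-2r + 9t)

Each term has a factor of 5: 9·5t - 2·5r = 5·(-2r + 9t).
Since -2r + 9t is an integer, 5 ∣ (9a - 2x).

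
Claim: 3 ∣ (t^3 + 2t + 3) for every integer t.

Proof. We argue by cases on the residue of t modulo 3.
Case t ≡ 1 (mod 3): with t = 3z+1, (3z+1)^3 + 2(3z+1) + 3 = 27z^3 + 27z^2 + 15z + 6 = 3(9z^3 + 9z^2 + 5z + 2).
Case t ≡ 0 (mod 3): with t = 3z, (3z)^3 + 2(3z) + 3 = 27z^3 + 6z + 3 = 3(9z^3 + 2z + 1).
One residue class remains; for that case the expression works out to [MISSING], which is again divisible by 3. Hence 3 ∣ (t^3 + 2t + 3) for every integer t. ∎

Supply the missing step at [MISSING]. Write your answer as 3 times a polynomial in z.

3(9z^3 + 18z^2 + 14z + 5)

Only t ≡ 2 (mod 3) is unaccounted for. Put t = 3z+2:
(3z+2)^3 + 2(3z+2) + 3 expands to 27z^3 + 54z^2 + 42z + 15,
and factoring out 3 leaves 3(9z^3 + 18z^2 + 14z + 5).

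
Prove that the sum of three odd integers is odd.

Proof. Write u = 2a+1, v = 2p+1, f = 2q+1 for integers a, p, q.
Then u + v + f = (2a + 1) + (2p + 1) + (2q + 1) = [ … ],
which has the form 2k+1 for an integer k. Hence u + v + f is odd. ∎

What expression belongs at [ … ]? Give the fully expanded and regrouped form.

2(a + p + q + 1) + 1

Expanding: (2a + 1) + (2p + 1) + (2q + 1) = 2a + 2p + 2q + 3.
Every term except the constant is even, so this is 2(a + p + q + 1) + 1,
and a + p + q + 1 ∈ ℤ gives the required form.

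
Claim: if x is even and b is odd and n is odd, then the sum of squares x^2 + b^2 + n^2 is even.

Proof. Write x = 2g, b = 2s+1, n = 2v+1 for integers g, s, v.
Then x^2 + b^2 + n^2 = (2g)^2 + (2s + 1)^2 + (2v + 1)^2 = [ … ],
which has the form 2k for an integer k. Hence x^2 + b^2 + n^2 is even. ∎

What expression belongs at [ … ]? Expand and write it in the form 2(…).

Expanding: (2g)^2 + (2s + 1)^2 + (2v + 1)^2 = 4g^2 + 4s^2 + 4s + 4v^2 + 4v + 2.
Every term is even; pulling out the factor of 2 gives 2(2g^2 + 2s^2 + 2s + 2v^2 + 2v + 1).

2(2g^2 + 2s^2 + 2s + 2v^2 + 2v + 1)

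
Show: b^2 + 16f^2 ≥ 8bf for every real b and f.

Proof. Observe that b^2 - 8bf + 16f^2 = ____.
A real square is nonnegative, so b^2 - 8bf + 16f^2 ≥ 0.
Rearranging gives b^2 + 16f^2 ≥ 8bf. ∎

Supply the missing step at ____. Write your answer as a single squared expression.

The leading and trailing coefficients are 1^2 and 4^2, and 8 = 2·1·4, so the trinomial is (b - 4f)^2.
Hence b^2 - 8bf + 16f^2 ≥ 0.

(b - 4f)^2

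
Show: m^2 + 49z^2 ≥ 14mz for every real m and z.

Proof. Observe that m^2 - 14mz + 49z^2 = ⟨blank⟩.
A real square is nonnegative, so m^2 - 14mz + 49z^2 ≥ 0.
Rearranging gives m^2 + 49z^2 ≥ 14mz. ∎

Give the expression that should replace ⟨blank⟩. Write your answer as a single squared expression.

m^2 - 14mz + 49z^2 is a perfect-square trinomial: the outer terms are (m)^2 and (7z)^2, and the cross term is -2·m·7z.
So m^2 - 14mz + 49z^2 = (m - 7z)^2 ≥ 0.

(m - 7z)^2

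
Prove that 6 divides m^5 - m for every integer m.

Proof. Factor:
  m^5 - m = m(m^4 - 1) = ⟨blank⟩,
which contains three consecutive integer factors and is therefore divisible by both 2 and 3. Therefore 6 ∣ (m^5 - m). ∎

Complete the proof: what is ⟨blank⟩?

m^4 - 1 = (m^2 - 1)(m^2 + 1), and m^2 - 1 = (m-1)(m+1).
So m(m^4 - 1) = (m - 1)m(m + 1)(m^2 + 1).

(m - 1)m(m + 1)(m^2 + 1)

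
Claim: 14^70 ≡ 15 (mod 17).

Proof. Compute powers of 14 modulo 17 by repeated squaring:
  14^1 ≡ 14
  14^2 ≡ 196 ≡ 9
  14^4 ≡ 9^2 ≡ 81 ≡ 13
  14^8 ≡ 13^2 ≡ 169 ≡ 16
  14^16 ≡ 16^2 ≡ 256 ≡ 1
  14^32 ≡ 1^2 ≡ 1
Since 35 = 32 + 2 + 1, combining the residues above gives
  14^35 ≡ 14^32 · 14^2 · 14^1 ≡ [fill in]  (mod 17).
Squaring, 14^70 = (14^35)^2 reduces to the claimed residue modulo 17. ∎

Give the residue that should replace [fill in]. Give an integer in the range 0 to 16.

7

14^32 · 14^2 · 14^1 ≡ 1 · 9 · 14 = 126.
126 mod 17 = 7, so 14^35 ≡ 7 (mod 17).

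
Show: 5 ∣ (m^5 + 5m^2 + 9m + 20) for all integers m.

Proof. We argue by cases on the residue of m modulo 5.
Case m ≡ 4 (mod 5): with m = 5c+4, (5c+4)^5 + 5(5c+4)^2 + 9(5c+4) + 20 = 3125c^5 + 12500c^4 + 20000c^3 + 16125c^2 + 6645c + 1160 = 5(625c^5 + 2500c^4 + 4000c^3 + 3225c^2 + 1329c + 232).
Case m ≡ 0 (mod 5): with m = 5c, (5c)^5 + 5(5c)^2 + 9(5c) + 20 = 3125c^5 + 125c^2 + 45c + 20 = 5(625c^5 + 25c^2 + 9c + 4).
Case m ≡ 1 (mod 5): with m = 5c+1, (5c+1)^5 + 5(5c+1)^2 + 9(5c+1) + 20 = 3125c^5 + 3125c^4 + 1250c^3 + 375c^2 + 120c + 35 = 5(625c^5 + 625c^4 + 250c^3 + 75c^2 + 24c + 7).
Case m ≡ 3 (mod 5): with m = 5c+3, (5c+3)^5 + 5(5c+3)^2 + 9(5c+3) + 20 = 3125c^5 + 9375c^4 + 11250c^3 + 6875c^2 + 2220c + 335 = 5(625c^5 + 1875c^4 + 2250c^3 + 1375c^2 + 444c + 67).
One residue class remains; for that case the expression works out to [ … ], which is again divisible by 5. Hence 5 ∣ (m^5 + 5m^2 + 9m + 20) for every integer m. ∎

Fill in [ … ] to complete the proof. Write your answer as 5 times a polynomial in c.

Only m ≡ 2 (mod 5) is unaccounted for. Put m = 5c+2:
(5c+2)^5 + 5(5c+2)^2 + 9(5c+2) + 20 expands to 3125c^5 + 6250c^4 + 5000c^3 + 2125c^2 + 545c + 90,
and factoring out 5 leaves 5(625c^5 + 1250c^4 + 1000c^3 + 425c^2 + 109c + 18).

5(625c^5 + 1250c^4 + 1000c^3 + 425c^2 + 109c + 18)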